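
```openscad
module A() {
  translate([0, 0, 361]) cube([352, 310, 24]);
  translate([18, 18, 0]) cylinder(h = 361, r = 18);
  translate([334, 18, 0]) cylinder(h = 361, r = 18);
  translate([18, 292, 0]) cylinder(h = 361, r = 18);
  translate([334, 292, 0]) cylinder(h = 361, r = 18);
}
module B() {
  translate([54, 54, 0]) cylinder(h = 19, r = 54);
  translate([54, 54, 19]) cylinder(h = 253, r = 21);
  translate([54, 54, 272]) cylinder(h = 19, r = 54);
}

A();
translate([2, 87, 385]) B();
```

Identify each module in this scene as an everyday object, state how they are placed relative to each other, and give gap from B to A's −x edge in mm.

The spool's min-x is at 2; the stool's min-x is 0; gap = 2 mm.

A is a stool. B is a spool. The spool is on top of the stool. The gap from the spool to the stool's −x edge is 2 mm.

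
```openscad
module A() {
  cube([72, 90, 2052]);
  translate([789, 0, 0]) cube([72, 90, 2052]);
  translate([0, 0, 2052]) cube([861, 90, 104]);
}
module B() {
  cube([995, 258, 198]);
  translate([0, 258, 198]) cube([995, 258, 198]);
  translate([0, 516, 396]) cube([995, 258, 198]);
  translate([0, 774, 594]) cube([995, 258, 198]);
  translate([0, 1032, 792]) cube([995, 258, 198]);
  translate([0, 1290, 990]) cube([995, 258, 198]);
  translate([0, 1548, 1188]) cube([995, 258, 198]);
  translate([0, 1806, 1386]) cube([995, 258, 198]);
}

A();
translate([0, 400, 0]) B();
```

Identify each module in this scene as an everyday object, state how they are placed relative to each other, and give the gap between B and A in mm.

The staircase's nearest face is 310 mm from the door frame's +y face.

A is a door frame. B is a staircase. The staircase is on the floor beside the door frame on its +y side. The gap between the staircase and the door frame is 310 mm.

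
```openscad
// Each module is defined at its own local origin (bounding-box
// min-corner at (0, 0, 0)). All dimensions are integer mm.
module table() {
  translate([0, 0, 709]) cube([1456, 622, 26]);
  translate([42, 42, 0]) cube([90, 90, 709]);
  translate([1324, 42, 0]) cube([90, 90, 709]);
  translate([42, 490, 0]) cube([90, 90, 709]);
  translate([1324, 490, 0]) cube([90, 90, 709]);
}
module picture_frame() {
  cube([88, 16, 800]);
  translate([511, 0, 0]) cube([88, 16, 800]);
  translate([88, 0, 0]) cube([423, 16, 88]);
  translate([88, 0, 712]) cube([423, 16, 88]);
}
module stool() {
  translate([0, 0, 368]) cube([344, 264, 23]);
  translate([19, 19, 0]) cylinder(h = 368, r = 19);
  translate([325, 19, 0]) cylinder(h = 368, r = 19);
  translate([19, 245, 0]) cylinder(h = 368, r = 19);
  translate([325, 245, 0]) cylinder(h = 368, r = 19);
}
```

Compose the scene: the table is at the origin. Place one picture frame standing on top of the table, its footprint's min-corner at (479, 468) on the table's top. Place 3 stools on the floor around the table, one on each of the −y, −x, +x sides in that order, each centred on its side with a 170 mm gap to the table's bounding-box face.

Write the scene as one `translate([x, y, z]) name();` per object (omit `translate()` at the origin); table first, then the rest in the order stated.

table();
translate([479, 468, 735]) picture_frame();
translate([556, -434, 0]) stool();
translate([-514, 179, 0]) stool();
translate([1626, 179, 0]) stool();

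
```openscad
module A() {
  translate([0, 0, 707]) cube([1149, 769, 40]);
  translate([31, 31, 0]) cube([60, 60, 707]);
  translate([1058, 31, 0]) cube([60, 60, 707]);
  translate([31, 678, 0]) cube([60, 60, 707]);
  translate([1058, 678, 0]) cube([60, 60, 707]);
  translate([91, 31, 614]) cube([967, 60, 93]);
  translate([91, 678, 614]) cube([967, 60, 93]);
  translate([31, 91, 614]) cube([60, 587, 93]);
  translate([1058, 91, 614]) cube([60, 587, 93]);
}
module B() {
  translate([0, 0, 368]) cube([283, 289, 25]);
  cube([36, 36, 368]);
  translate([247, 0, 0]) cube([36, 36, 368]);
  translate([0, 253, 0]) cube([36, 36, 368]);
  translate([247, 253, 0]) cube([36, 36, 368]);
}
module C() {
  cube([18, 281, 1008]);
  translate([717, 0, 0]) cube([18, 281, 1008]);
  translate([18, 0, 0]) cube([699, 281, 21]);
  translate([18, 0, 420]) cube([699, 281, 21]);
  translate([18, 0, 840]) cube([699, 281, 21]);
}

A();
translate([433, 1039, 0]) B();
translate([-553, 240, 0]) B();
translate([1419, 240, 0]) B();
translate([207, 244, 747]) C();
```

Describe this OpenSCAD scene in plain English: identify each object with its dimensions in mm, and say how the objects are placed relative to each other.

A is a rectangular dining table. The top is 1149×769×40 mm with its upper surface at z = 747 mm. It stands on four 60×60 mm square legs, each inset 31 mm from the nearest pair of top edges, running from the floor to the underside of the top. Four apron rails, 60 mm thick and 93 mm tall, run between adjacent legs with their top edges flush with the underside of the top and their outer faces flush with the legs' outer faces.

B is a four-legged stool. The seat is 283×289 mm, 25 mm thick, top at z = 393 mm. It stands on four square legs, each 36×36 mm in cross-section, from z = 0 to the seat underside, each flush with a corner of the seat.

C is an open bookshelf. Two side panels, each 18 mm thick, 281 mm deep and 1008 mm tall, stand 735 mm apart (outside-to-outside). Between them sit 3 shelves, each 21 mm thick and 281 mm deep, spanning the full gap between the sides. The bottom shelf rests on the floor (its underside at z = 0) and the clear gap between one shelf's top and the next shelf's underside is 399 mm.

Three stools sit around the table at the +y, −x, +x sides. The bookshelf is on top of the table, centred.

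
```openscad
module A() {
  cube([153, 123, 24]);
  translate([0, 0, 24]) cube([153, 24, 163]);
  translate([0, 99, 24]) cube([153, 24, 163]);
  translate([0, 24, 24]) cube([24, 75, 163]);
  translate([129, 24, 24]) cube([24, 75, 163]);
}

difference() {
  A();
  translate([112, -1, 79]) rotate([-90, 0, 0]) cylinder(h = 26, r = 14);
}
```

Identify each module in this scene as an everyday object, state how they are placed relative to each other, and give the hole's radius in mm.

The subtracted cylinder has r = 14 mm.

A is an open box. The open box has a circular hole through its front wall. The hole's radius is 14 mm.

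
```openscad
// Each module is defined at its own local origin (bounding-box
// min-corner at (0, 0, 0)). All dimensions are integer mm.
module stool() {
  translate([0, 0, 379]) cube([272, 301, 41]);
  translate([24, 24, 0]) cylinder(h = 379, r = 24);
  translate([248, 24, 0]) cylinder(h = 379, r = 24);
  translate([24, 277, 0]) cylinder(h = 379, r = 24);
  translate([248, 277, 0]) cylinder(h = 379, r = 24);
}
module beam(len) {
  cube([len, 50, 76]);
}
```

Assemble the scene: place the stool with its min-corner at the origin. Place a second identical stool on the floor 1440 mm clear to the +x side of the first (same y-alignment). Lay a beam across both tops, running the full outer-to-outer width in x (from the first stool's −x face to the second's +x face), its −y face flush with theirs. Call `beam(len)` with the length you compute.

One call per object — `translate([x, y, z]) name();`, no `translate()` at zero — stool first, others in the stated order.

stool();
translate([1712, 0, 0]) stool();
translate([0, 0, 420]) beam(1984);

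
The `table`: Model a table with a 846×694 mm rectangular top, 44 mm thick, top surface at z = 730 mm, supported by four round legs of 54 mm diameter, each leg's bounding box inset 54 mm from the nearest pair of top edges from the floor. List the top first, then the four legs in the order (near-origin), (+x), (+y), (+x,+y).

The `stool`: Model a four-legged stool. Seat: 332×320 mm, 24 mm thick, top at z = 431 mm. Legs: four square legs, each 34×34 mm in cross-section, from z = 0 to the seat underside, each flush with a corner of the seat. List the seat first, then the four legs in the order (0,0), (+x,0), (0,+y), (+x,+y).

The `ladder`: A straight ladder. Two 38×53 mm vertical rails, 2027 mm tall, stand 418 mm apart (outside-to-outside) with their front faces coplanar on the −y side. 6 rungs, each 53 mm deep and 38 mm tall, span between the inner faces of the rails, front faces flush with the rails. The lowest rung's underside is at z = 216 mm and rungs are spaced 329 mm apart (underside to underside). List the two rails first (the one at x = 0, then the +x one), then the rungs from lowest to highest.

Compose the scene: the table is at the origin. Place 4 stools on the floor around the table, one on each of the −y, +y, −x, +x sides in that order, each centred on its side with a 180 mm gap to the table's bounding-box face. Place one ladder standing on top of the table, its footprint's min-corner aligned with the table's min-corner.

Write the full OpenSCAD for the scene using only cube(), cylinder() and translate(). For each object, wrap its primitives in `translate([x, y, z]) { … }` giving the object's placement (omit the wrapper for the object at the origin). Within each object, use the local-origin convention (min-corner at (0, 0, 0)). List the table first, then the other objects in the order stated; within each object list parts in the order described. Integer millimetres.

translate([0, 0, 686]) cube([846, 694, 44]);
translate([81, 81, 0]) cylinder(h = 686, r = 27);
translate([765, 81, 0]) cylinder(h = 686, r = 27);
translate([81, 613, 0]) cylinder(h = 686, r = 27);
translate([765, 613, 0]) cylinder(h = 686, r = 27);
translate([257, -500, 0]) {
  translate([0, 0, 407]) cube([332, 320, 24]);
  cube([34, 34, 407]);
  translate([298, 0, 0]) cube([34, 34, 407]);
  translate([0, 286, 0]) cube([34, 34, 407]);
  translate([298, 286, 0]) cube([34, 34, 407]);
}
translate([257, 874, 0]) {
  translate([0, 0, 407]) cube([332, 320, 24]);
  cube([34, 34, 407]);
  translate([298, 0, 0]) cube([34, 34, 407]);
  translate([0, 286, 0]) cube([34, 34, 407]);
  translate([298, 286, 0]) cube([34, 34, 407]);
}
translate([-512, 187, 0]) {
  translate([0, 0, 407]) cube([332, 320, 24]);
  cube([34, 34, 407]);
  translate([298, 0, 0]) cube([34, 34, 407]);
  translate([0, 286, 0]) cube([34, 34, 407]);
  translate([298, 286, 0]) cube([34, 34, 407]);
}
translate([1026, 187, 0]) {
  translate([0, 0, 407]) cube([332, 320, 24]);
  cube([34, 34, 407]);
  translate([298, 0, 0]) cube([34, 34, 407]);
  translate([0, 286, 0]) cube([34, 34, 407]);
  translate([298, 286, 0]) cube([34, 34, 407]);
}
translate([0, 0, 730]) {
  cube([38, 53, 2027]);
  translate([380, 0, 0]) cube([38, 53, 2027]);
  translate([38, 0, 216]) cube([342, 53, 38]);
  translate([38, 0, 545]) cube([342, 53, 38]);
  translate([38, 0, 874]) cube([342, 53, 38]);
  translate([38, 0, 1203]) cube([342, 53, 38]);
  translate([38, 0, 1532]) cube([342, 53, 38]);
  translate([38, 0, 1861]) cube([342, 53, 38]);
}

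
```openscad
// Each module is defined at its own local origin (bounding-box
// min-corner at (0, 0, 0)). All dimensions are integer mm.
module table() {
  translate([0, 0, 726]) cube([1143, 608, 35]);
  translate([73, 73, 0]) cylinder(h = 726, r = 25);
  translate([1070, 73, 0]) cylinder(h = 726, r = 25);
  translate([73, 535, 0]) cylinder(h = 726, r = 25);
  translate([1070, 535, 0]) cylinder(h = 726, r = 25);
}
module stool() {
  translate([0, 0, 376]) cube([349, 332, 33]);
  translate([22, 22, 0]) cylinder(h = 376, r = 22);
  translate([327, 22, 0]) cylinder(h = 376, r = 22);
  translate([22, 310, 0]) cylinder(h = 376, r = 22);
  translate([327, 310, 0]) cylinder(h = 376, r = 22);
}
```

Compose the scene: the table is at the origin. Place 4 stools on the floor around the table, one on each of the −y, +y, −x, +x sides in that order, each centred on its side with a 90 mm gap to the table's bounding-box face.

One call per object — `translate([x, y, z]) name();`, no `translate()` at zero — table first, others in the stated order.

table();
translate([397, -422, 0]) stool();
translate([397, 698, 0]) stool();
translate([-439, 138, 0]) stool();
translate([1233, 138, 0]) stool();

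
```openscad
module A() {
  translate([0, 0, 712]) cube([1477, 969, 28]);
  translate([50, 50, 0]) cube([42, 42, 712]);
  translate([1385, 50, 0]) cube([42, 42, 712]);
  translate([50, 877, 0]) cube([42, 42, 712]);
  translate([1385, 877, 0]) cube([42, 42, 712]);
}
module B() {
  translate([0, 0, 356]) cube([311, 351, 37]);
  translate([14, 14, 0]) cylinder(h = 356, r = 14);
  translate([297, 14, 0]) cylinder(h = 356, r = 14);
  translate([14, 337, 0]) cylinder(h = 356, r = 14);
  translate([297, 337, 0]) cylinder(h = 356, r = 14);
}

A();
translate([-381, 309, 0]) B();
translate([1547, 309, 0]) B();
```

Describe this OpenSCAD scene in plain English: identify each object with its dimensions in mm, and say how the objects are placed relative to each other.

A is a table with a 1477×969 mm rectangular top, 28 mm thick, top surface at z = 740 mm, supported by four 42×42 mm square legs, each inset 50 mm from the nearest pair of top edges, running from the floor.

B is a four-legged stool. The seat is a 311×351×37 mm slab whose top surface is at z = 393 mm; four round legs, each 28 mm in diameter, run from the floor (z = 0) to the underside of the seat, each leg's axis is inset half a diameter from the nearest pair of seat edges (so the leg's bounding box is flush with the corner).

Two stools sit around the table at the −x, +x sides.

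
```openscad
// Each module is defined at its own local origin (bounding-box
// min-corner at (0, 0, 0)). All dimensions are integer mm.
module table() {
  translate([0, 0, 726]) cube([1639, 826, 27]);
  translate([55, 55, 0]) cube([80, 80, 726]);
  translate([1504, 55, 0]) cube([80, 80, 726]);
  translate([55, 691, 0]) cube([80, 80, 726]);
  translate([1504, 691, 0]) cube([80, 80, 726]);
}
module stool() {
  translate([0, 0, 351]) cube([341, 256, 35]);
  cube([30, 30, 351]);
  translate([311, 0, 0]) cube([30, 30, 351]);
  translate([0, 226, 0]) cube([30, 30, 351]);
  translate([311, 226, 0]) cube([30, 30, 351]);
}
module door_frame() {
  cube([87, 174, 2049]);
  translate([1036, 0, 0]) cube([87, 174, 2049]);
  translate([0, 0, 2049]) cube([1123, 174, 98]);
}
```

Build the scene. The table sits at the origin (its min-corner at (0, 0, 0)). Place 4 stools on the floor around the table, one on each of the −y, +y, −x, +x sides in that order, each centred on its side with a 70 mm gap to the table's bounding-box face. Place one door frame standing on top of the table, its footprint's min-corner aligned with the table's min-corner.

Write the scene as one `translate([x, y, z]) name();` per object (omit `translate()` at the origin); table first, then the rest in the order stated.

table();
translate([649, -326, 0]) stool();
translate([649, 896, 0]) stool();
translate([-411, 285, 0]) stool();
translate([1709, 285, 0]) stool();
translate([0, 0, 753]) door_frame();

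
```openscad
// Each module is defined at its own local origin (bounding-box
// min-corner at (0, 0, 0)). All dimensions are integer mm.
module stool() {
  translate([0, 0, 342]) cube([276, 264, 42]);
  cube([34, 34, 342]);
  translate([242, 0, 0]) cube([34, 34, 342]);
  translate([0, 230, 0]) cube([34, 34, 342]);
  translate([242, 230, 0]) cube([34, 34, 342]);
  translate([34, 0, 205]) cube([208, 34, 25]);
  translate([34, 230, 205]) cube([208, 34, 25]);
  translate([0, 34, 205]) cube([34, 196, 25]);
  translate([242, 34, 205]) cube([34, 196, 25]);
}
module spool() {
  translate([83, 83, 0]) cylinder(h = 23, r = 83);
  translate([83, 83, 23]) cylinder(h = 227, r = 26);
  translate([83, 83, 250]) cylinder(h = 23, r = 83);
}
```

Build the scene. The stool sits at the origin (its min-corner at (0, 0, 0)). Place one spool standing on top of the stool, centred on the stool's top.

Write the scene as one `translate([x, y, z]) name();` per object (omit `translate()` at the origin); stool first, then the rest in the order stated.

stool();
translate([55, 49, 384]) spool();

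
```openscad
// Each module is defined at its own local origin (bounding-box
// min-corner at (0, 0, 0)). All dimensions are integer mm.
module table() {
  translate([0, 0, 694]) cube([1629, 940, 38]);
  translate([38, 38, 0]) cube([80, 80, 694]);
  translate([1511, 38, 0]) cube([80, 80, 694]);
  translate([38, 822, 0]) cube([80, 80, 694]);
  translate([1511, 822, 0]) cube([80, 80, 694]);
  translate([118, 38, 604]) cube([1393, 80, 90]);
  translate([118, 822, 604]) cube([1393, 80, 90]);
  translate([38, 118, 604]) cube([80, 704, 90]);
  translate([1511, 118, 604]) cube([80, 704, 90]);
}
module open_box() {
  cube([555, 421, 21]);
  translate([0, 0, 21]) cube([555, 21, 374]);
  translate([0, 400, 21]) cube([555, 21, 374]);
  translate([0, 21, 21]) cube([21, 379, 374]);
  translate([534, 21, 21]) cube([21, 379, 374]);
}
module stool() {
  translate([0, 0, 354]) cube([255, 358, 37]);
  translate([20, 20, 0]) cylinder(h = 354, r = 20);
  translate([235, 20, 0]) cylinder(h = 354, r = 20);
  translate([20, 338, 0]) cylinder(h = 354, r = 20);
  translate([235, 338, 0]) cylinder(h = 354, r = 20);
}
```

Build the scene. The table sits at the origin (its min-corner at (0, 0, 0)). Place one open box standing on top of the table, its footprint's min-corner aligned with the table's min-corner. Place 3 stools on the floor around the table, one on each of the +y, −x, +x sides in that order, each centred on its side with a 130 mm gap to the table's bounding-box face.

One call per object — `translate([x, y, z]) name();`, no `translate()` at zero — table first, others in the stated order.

table();
translate([0, 0, 732]) open_box();
translate([687, 1070, 0]) stool();
translate([-385, 291, 0]) stool();
translate([1759, 291, 0]) stool();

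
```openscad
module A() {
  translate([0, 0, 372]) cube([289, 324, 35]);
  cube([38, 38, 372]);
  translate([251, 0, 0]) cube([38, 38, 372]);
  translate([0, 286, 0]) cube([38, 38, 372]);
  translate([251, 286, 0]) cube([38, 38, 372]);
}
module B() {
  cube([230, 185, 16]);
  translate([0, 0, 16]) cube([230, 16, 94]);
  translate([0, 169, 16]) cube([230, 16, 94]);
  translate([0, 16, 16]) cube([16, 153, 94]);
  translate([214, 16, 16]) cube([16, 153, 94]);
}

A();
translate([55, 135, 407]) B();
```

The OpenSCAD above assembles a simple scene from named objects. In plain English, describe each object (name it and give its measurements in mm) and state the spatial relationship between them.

A is a four-legged stool. The seat is a 289×324×35 mm slab whose top surface is at z = 407 mm; four square legs, each 38×38 mm in cross-section, run from the floor (z = 0) to the underside of the seat, each flush with a corner of the seat.

B is an open storage box with external size 230×185×110 mm and wall thickness 16 mm (the base is also 16 mm thick). The base covers the whole footprint; the four walls stand on the base, with the y-facing walls full-width and the x-facing walls fitting between their inner faces.

The open box is on top of the stool.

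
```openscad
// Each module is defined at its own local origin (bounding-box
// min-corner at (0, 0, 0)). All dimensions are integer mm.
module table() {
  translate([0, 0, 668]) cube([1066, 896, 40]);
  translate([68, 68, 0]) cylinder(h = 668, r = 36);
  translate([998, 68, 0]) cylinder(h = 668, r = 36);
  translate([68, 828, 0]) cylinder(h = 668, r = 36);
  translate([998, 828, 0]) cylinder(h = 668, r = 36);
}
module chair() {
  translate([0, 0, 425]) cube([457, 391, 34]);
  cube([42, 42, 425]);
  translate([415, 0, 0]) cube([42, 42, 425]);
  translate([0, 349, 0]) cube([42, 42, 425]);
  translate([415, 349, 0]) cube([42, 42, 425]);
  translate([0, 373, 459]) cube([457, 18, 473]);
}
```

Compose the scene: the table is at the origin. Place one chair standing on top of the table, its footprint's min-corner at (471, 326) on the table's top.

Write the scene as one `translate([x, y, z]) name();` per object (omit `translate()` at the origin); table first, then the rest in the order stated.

table();
translate([471, 326, 708]) chair();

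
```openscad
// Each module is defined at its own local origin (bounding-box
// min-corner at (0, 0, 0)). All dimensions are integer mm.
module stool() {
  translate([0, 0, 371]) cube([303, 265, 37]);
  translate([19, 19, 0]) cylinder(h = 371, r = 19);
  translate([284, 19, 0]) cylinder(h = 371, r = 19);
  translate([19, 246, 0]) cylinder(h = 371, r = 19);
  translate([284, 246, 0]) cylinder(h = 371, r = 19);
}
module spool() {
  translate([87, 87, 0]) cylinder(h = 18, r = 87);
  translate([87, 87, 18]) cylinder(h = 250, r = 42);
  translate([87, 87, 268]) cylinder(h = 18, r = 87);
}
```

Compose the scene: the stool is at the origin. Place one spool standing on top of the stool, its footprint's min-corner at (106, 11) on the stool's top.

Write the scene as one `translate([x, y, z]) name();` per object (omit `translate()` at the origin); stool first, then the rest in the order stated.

stool();
translate([106, 11, 408]) spool();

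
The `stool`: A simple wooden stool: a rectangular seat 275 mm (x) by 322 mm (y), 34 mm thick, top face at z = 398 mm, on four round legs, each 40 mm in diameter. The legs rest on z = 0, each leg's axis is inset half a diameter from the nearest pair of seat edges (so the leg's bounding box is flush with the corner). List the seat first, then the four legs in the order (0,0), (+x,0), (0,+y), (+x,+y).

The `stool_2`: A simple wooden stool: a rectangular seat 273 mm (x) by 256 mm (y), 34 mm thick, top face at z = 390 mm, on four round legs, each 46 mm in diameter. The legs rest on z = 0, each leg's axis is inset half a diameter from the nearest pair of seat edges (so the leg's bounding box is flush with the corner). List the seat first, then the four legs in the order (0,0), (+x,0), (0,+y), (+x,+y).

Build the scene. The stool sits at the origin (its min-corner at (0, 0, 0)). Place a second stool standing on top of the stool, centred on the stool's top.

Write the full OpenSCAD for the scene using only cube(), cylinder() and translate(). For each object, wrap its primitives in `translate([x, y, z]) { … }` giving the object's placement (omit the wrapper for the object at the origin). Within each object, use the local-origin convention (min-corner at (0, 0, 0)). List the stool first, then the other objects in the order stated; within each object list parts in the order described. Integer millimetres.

translate([0, 0, 364]) cube([275, 322, 34]);
translate([20, 20, 0]) cylinder(h = 364, r = 20);
translate([255, 20, 0]) cylinder(h = 364, r = 20);
translate([20, 302, 0]) cylinder(h = 364, r = 20);
translate([255, 302, 0]) cylinder(h = 364, r = 20);
translate([1, 33, 398]) {
  translate([0, 0, 356]) cube([273, 256, 34]);
  translate([23, 23, 0]) cylinder(h = 356, r = 23);
  translate([250, 23, 0]) cylinder(h = 356, r = 23);
  translate([23, 233, 0]) cylinder(h = 356, r = 23);
  translate([250, 233, 0]) cylinder(h = 356, r = 23);
}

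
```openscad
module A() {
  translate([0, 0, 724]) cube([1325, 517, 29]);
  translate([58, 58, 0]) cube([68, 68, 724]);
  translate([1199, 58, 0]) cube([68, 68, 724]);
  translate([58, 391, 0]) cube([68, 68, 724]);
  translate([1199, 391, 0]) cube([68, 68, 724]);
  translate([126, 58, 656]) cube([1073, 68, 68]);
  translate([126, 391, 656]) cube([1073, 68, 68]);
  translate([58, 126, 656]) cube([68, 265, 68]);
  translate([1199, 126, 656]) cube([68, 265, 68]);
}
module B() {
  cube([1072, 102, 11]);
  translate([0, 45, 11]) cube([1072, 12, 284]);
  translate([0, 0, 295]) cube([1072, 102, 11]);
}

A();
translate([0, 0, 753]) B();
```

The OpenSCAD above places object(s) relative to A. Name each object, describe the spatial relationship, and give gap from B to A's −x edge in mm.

A is a table. B is an I-beam. The I-beam is on top of the table. The gap from the I-beam to the table's −x edge is 0 mm.

The I-beam's min-x is at 0; the table's min-x is 0; gap = 0 mm.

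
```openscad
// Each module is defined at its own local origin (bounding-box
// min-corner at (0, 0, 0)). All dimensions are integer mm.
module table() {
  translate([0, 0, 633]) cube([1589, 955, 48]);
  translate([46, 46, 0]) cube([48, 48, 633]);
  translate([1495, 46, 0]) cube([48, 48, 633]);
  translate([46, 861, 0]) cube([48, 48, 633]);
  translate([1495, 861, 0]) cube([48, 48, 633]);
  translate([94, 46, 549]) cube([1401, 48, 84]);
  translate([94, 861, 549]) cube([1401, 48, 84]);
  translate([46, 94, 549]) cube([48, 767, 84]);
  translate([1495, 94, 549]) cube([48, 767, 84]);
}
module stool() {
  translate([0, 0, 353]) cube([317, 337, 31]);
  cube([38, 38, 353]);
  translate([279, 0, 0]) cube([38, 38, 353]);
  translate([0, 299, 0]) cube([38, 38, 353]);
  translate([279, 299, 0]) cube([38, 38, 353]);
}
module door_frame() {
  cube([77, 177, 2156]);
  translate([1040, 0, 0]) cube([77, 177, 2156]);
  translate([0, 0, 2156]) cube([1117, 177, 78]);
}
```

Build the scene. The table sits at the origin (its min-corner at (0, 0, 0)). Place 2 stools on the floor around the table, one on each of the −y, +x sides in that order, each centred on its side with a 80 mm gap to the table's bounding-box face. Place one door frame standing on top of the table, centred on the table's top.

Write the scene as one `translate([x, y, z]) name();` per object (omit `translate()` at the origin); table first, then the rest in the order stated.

table();
translate([636, -417, 0]) stool();
translate([1669, 309, 0]) stool();
translate([236, 389, 681]) door_frame();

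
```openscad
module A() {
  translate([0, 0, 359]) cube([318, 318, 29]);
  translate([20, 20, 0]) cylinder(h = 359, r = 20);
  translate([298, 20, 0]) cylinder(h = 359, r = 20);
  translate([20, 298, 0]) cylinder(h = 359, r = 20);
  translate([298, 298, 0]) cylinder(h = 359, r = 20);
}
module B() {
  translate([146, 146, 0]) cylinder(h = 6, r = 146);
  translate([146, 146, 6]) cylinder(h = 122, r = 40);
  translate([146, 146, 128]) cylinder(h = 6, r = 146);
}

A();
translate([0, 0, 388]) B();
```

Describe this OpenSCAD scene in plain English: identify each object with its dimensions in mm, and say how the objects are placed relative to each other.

A is a four-legged stool. The seat is 318×318 mm, 29 mm thick, top at z = 388 mm. It stands on four round legs, each 40 mm in diameter, from z = 0 to the seat underside, each leg's axis is inset half a diameter from the nearest pair of seat edges (so the leg's bounding box is flush with the corner).

B is a spool: two coaxial disc flanges of radius 146 mm and thickness 6 mm, joined by a core cylinder of radius 40 mm and height 122 mm. The lower flange rests on z = 0 and the three cylinders share a vertical axis.

The spool is on top of the stool.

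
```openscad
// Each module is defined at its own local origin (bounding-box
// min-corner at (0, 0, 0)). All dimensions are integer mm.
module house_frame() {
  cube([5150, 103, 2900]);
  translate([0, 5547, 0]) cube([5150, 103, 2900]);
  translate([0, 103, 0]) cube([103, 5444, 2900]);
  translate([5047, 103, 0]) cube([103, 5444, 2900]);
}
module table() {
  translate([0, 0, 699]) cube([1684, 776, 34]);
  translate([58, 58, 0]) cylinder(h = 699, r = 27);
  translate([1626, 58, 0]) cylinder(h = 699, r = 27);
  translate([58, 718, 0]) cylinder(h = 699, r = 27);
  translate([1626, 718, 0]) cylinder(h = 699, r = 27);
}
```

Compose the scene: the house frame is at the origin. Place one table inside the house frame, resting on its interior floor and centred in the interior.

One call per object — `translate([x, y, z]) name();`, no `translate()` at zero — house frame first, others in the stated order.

house_frame();
translate([1733, 2437, 0]) table();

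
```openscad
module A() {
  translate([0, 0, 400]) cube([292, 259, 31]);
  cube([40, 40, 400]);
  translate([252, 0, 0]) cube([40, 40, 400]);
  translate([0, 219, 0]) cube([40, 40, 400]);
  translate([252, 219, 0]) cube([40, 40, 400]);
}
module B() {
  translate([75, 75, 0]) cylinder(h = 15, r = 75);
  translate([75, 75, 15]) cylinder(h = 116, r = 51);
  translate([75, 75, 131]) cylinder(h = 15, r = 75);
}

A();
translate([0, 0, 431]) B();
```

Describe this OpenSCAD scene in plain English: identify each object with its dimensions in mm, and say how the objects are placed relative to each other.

A is a simple wooden stool: a rectangular seat 292 mm (x) by 259 mm (y), 31 mm thick, top face at z = 431 mm, on four square legs, each 40×40 mm in cross-section. The legs rest on z = 0, each flush with a corner of the seat.

B is a spool: two coaxial disc flanges of radius 75 mm and thickness 15 mm, joined by a core cylinder of radius 51 mm and height 116 mm. The lower flange rests on z = 0 and the three cylinders share a vertical axis.

The spool is on top of the stool.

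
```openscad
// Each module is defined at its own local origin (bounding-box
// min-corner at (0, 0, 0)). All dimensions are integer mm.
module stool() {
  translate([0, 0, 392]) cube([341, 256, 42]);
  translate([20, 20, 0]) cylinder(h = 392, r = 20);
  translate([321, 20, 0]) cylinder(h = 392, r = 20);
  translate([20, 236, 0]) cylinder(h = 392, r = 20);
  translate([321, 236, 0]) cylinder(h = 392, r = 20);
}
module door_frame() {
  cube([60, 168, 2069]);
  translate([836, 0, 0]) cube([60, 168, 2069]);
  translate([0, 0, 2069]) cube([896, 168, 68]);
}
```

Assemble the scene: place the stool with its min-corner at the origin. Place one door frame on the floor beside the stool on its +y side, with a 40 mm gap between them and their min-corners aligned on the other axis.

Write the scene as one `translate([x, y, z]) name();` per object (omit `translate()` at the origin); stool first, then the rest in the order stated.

stool();
translate([0, 296, 0]) door_frame();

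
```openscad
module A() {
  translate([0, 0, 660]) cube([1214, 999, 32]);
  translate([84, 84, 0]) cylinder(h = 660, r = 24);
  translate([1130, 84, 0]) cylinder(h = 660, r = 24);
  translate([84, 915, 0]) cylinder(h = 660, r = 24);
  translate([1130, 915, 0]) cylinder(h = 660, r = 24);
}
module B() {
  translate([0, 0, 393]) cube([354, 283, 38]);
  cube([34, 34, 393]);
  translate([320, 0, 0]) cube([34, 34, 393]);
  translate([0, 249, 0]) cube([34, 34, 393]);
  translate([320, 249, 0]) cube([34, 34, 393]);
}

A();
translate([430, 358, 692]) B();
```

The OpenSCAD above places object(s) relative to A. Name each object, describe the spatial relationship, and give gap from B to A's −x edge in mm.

A is a table. B is a stool. The stool is on top of the table, centred. The gap from the stool to the table's −x edge is 430 mm.

The stool's min-x is at 430; the table's min-x is 0; gap = 430 mm.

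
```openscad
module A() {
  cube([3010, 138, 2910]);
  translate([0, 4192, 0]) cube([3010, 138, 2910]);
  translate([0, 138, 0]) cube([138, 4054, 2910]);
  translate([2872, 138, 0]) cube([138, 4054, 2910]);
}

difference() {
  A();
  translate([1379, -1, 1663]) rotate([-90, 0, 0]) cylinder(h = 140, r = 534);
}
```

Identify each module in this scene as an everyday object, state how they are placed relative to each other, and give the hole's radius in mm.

A is a house frame. The house frame has a circular hole through its front wall. The hole's radius is 534 mm.

The subtracted cylinder has r = 534 mm.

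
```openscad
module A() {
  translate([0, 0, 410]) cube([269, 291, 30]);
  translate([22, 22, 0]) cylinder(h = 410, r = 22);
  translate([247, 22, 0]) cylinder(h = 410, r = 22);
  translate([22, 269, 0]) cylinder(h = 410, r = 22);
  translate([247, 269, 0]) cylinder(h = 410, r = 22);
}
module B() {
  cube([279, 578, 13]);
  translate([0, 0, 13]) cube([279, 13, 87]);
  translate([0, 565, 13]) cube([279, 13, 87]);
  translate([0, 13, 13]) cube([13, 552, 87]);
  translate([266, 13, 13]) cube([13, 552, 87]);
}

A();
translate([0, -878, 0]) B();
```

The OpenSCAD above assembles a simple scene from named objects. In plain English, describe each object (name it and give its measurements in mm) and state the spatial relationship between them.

A is a simple wooden stool: a rectangular seat 269 mm (x) by 291 mm (y), 30 mm thick, top face at z = 440 mm, on four round legs, each 44 mm in diameter. The legs rest on z = 0, each leg's axis is inset half a diameter from the nearest pair of seat edges (so the leg's bounding box is flush with the corner).

B is an open-topped rectangular box: outside dimensions 279×578×100 mm, with a uniform wall and base thickness of 13 mm. The base is a full 279×578 slab on the floor; four walls sit on top of the base. The front and back walls (the −y and +y sides) span the full width; the two side walls fit between them.

The open box is on the floor beside the stool on its −y side.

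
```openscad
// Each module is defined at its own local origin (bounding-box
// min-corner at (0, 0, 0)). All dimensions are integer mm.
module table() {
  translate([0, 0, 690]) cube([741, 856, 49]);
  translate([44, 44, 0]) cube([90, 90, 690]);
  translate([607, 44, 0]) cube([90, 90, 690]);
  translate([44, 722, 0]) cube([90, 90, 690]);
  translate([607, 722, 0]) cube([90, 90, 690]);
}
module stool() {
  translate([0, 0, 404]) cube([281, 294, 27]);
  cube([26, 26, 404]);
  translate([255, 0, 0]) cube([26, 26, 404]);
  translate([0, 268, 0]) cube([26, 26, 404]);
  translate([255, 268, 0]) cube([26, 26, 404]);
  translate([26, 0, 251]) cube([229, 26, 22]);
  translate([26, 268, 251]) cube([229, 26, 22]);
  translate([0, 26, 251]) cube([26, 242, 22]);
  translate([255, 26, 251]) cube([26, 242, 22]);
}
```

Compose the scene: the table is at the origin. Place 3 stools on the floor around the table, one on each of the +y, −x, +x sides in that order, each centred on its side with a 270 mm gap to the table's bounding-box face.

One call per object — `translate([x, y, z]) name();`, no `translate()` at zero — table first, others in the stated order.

table();
translate([230, 1126, 0]) stool();
translate([-551, 281, 0]) stool();
translate([1011, 281, 0]) stool();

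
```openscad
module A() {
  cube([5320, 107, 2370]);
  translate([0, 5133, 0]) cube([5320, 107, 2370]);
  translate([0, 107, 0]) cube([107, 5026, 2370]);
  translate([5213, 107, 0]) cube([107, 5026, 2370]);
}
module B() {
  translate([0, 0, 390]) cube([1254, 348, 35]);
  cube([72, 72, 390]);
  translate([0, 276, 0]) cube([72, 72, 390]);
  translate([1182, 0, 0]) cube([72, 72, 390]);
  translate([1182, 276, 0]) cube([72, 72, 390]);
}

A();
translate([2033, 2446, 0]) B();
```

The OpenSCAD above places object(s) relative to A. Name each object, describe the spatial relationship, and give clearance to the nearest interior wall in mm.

A is a house frame. B is a bench. The bench sits inside the house frame, centred. The clearance to the nearest interior wall is 1926 mm.

Clearances: x = 1926, y = 2339; minimum 1926 mm.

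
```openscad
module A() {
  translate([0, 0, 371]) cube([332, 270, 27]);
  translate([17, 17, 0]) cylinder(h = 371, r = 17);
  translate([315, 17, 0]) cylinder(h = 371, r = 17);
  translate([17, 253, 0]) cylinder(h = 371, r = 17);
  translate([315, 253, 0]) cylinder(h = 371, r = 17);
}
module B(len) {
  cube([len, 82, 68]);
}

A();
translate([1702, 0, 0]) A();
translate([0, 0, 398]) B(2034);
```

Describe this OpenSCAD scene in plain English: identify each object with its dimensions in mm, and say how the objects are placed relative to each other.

A is a four-legged stool. The seat is 332×270 mm, 27 mm thick, top at z = 398 mm. It stands on four round legs, each 34 mm in diameter, from z = 0 to the seat underside, each leg's axis is inset half a diameter from the nearest pair of seat edges (so the leg's bounding box is flush with the corner).

B is a rectangular beam 2034 mm long (x), 82 mm deep (y), 68 mm thick (z).

The beam spans the tops of two stools placed 1370 mm apart, resting at z = 398 mm.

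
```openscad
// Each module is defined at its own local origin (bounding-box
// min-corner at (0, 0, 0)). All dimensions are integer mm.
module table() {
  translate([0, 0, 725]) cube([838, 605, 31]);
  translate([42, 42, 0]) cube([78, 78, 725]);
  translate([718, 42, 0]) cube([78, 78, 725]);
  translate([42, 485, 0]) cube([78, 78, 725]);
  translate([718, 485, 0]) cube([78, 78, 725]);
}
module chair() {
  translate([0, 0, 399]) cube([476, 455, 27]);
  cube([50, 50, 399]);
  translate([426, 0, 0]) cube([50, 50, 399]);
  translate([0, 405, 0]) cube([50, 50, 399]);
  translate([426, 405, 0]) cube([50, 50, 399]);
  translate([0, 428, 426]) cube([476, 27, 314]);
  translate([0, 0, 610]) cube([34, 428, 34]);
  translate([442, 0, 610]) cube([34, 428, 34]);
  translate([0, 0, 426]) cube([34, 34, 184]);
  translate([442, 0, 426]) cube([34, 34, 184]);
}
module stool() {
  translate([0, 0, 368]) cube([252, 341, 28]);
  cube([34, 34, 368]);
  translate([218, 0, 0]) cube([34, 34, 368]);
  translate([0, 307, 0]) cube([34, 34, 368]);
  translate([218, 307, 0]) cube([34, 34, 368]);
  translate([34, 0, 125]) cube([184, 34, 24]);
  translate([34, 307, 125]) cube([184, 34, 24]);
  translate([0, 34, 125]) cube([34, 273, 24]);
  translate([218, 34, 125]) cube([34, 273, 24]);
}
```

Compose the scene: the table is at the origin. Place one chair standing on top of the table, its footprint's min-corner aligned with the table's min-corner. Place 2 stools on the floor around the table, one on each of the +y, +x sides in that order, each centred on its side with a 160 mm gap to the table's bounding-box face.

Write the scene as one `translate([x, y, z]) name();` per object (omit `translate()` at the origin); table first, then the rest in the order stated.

table();
translate([0, 0, 756]) chair();
translate([293, 765, 0]) stool();
translate([998, 132, 0]) stool();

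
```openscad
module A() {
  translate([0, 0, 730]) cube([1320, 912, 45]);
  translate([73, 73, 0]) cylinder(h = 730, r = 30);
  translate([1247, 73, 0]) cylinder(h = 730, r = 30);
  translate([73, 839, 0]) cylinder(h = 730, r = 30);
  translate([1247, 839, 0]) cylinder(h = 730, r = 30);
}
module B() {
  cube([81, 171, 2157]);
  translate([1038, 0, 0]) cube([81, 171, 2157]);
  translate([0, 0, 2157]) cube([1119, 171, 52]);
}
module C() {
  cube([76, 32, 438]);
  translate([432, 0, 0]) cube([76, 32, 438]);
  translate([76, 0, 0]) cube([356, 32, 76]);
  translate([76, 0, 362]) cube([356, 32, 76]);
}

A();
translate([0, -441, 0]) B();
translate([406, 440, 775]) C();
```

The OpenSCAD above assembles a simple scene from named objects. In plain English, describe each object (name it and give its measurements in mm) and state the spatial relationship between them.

A is a table: top 1320 mm (x) × 912 mm (y), 45 mm thick, upper face at z = 775 mm, on four round legs of 60 mm diameter, each leg's bounding box inset 43 mm from the nearest pair of top edges, running from z = 0 to the bottom of the top.

B is a rectangular door frame: two vertical jambs of 81×171 mm section, 2157 mm tall, with a clear opening 957 mm wide between their inner faces. A header 52 mm tall and 171 mm deep lies on top of the jambs and spans the full outside width.

C is a rectangular picture frame lying in the x–z plane (depth along y). The opening is 356 mm wide (x) by 286 mm tall (z), surrounded by a border 76 mm wide on all four sides. The frame is 32 mm deep and is made of two full-height vertical stiles with two horizontal rails fitted between them.

The door frame is on the floor beside the table on its −y side. The picture frame is on top of the table, centred.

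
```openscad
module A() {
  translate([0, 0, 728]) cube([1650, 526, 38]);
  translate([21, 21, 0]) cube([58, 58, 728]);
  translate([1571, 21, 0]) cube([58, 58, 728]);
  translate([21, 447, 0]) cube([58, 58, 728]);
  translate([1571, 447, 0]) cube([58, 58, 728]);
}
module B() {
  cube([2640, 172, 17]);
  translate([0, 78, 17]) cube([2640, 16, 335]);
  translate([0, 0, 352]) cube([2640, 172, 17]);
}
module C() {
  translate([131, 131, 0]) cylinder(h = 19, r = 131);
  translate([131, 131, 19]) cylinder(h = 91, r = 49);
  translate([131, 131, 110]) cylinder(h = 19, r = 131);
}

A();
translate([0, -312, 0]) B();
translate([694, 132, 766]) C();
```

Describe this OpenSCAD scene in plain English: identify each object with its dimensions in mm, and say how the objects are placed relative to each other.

A is a table: top 1650 mm (x) × 526 mm (y), 38 mm thick, upper face at z = 766 mm, on four 58×58 mm square legs, each inset 21 mm from the nearest pair of top edges, running from z = 0 to the bottom of the top.

B is an I-beam lying along x, 2640 mm long. Overall section height 369 mm. Two flanges 172 mm wide (y) and 17 mm thick, one on the floor and one at the top; a web 16 mm thick runs between them, centred on the flange width.

C is a spool: two coaxial disc flanges of radius 131 mm and thickness 19 mm, joined by a core cylinder of radius 49 mm and height 91 mm. The lower flange rests on z = 0 and the three cylinders share a vertical axis.

The I-beam is on the floor beside the table on its −y side. The spool is on top of the table, centred.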